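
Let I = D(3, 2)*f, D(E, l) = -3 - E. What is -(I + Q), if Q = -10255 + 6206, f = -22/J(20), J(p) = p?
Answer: 20212/5 ≈ 4042.4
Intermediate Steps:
f = -11/10 (f = -22/20 = -22*1/20 = -11/10 ≈ -1.1000)
I = 33/5 (I = (-3 - 1*3)*(-11/10) = (-3 - 3)*(-11/10) = -6*(-11/10) = 33/5 ≈ 6.6000)
Q = -4049
-(I + Q) = -(33/5 - 4049) = -1*(-20212/5) = 20212/5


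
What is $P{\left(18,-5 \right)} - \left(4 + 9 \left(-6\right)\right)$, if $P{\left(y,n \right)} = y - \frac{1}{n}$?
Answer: $\frac{341}{5} \approx 68.2$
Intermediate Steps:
$P{\left(18,-5 \right)} - \left(4 + 9 \left(-6\right)\right) = \left(18 - \frac{1}{-5}\right) - \left(4 + 9 \left(-6\right)\right) = \left(18 - - \frac{1}{5}\right) - \left(4 - 54\right) = \left(18 + \frac{1}{5}\right) - -50 = \frac{91}{5} + 50 = \frac{341}{5}$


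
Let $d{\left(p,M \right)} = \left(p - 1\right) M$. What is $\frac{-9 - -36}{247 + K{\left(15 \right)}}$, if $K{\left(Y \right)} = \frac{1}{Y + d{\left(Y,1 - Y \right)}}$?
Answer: $\frac{1629}{14902} \approx 0.10931$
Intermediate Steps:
$d{\left(p,M \right)} = M \left(-1 + p\right)$ ($d{\left(p,M \right)} = \left(-1 + p\right) M = M \left(-1 + p\right)$)
$K{\left(Y \right)} = \frac{1}{Y + \left(1 - Y\right) \left(-1 + Y\right)}$
$\frac{-9 - -36}{247 + K{\left(15 \right)}} = \frac{-9 - -36}{247 + \frac{1}{15 - \left(-1 + 15\right)^{2}}} = \frac{-9 + 36}{247 + \frac{1}{15 - 14^{2}}} = \frac{27}{247 + \frac{1}{15 - 196}} = \frac{27}{247 + \frac{1}{-181}} = \frac{27}{247 - \frac{1}{181}} = \frac{27}{\frac{44706}{181}} = 27 \cdot \frac{181}{44706} = \frac{1629}{14902}$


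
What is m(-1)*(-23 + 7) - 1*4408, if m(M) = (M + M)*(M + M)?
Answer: -4472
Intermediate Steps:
m(M) = 4*M**2 (m(M) = (2*M)*(2*M) = 4*M**2)
m(-1)*(-23 + 7) - 1*4408 = (4*(-1)**2)*(-23 + 7) - 1*4408 = (4*1)*(-16) - 4408 = 4*(-16) - 4408 = -64 - 4408 = -4472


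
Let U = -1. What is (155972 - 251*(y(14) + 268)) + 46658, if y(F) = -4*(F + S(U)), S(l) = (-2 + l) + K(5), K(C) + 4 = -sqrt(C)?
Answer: 142390 - 1004*sqrt(5) ≈ 1.4015e+5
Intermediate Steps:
K(C) = -4 - sqrt(C)
S(l) = -6 + l - sqrt(5) (S(l) = (-2 + l) + (-4 - sqrt(5)) = -6 + l - sqrt(5))
y(F) = 28 - 4*F + 4*sqrt(5) (y(F) = -4*(F + (-6 - 1 - sqrt(5))) = -4*(F + (-7 - sqrt(5))) = -4*(-7 + F - sqrt(5)) = 28 - 4*F + 4*sqrt(5))
(155972 - 251*(y(14) + 268)) + 46658 = (155972 - 251*((28 - 4*14 + 4*sqrt(5)) + 268)) + 46658 = (155972 - 251*((28 - 56 + 4*sqrt(5)) + 268)) + 46658 = (155972 - 251*((-28 + 4*sqrt(5)) + 268)) + 46658 = (155972 - 251*(240 + 4*sqrt(5))) + 46658 = (155972 + (-60240 - 1004*sqrt(5))) + 46658 = (95732 - 1004*sqrt(5)) + 46658 = 142390 - 1004*sqrt(5)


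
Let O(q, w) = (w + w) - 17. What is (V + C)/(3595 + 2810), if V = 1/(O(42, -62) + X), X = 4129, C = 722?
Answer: 959779/8514380 ≈ 0.11272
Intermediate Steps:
O(q, w) = -17 + 2*w (O(q, w) = 2*w - 17 = -17 + 2*w)
V = 1/3988 (V = 1/((-17 + 2*(-62)) + 4129) = 1/((-17 - 124) + 4129) = 1/(-141 + 4129) = 1/3988 ≈ 0.00025075)
(V + C)/(3595 + 2810) = (1/3988 + 722)/(3595 + 2810) = (2879337/3988)/6405 = (2879337/3988)*(1/6405) = 959779/8514380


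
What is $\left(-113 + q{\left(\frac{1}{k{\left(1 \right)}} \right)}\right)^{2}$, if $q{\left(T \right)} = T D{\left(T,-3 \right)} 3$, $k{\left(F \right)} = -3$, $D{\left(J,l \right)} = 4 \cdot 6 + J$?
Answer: $\frac{168100}{9} \approx 18678.0$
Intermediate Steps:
$D{\left(J,l \right)} = 24 + J$
$q{\left(T \right)} = 3 T \left(24 + T\right)$ ($q{\left(T \right)} = T \left(24 + T\right) 3 = 3 T \left(24 + T\right)$)
$\left(-113 + q{\left(\frac{1}{k{\left(1 \right)}} \right)}\right)^{2} = \left(-113 + \frac{3 \left(24 + \frac{1}{-3}\right)}{-3}\right)^{2} = \left(-113 + 3 \left(- \frac{1}{3}\right) \left(24 - \frac{1}{3}\right)\right)^{2} = \left(-113 + 3 \left(- \frac{1}{3}\right) \frac{71}{3}\right)^{2} = \left(-113 - \frac{71}{3}\right)^{2} = \left(- \frac{410}{3}\right)^{2} = \frac{168100}{9}$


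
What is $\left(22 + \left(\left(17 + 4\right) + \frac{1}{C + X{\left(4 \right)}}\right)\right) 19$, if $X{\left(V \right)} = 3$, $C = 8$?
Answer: $\frac{9006}{11} \approx 818.73$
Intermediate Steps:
$\left(22 + \left(\left(17 + 4\right) + \frac{1}{C + X{\left(4 \right)}}\right)\right) 19 = \left(22 + \left(\left(17 + 4\right) + \frac{1}{8 + 3}\right)\right) 19 = \left(22 + \left(21 + \frac{1}{11}\right)\right) 19 = \left(22 + \frac{232}{11}\right) 19 = \frac{474}{11} \cdot 19 = \frac{9006}{11}$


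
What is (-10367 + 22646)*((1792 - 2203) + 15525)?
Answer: 185584806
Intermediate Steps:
(-10367 + 22646)*((1792 - 2203) + 15525) = 12279*(-411 + 15525) = 12279*15114 = 185584806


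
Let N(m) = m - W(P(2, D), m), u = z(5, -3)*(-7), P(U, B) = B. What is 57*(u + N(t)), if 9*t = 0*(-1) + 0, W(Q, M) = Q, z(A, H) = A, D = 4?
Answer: -2223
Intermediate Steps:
u = -35 (u = 5*(-7) = -35)
t = 0 (t = (0*(-1) + 0)/9 = (0 + 0)/9 = (⅑)*0 = 0)
N(m) = -4 + m (N(m) = m - 1*4 = m - 4 = -4 + m)
57*(u + N(t)) = 57*(-35 + (-4 + 0)) = 57*(-35 - 4) = 57*(-39) = -2223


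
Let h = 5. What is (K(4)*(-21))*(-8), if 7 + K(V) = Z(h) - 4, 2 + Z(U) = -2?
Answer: -2520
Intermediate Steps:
Z(U) = -4 (Z(U) = -2 - 2 = -4)
K(V) = -15 (K(V) = -7 + (-4 - 4) = -7 - 8 = -15)
(K(4)*(-21))*(-8) = -15*(-21)*(-8) = 315*(-8) = -2520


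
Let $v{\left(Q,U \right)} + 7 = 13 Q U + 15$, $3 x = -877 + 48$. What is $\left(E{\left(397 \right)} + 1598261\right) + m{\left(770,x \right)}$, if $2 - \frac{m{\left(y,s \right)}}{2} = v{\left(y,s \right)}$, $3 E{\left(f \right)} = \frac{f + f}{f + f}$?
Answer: $\frac{21391328}{3} \approx 7.1304 \cdot 10^{6}$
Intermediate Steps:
$E{\left(f \right)} = \frac{1}{3}$ ($E{\left(f \right)} = \frac{\left(f + f\right) \frac{1}{f + f}}{3} = \frac{2 f \frac{1}{2 f}}{3} = \frac{1}{3} \cdot 1 = \frac{1}{3}$)
$x = - \frac{829}{3}$ ($x = \frac{-877 + 48}{3} = \frac{1}{3} \left(-829\right) = - \frac{829}{3} \approx -276.33$)
$v{\left(Q,U \right)} = 8 + 13 Q U$ ($v{\left(Q,U \right)} = -7 + \left(13 Q U + 15\right) = -7 + \left(15 + 13 Q U\right) = 8 + 13 Q U$)
$m{\left(y,s \right)} = -12 - 26 s y$ ($m{\left(y,s \right)} = 4 - 2 \left(8 + 13 y s\right) = 4 - 2 \left(8 + 13 s y\right) = 4 - \left(16 + 26 s y\right) = -12 - 26 s y$)
$\left(E{\left(397 \right)} + 1598261\right) + m{\left(770,x \right)} = \left(\frac{1}{3} + 1598261\right) - \left(12 - \frac{16596580}{3}\right) = \frac{4794784}{3} + \left(-12 + \frac{16596580}{3}\right) = \frac{4794784}{3} + \frac{16596544}{3} = \frac{21391328}{3}$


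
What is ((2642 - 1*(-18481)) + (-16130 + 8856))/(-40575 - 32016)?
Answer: -13849/72591 ≈ -0.19078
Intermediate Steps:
((2642 - 1*(-18481)) + (-16130 + 8856))/(-40575 - 32016) = ((2642 + 18481) - 7274)/(-72591) = (21123 - 7274)*(-1/72591) = 13849*(-1/72591) = -13849/72591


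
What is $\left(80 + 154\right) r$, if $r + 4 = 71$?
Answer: $15678$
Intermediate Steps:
$r = 67$ ($r = -4 + 71 = 67$)
$\left(80 + 154\right) r = \left(80 + 154\right) 67 = 234 \cdot 67 = 15678$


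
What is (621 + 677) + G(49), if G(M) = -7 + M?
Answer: 1340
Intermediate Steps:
(621 + 677) + G(49) = (621 + 677) + (-7 + 49) = 1298 + 42 = 1340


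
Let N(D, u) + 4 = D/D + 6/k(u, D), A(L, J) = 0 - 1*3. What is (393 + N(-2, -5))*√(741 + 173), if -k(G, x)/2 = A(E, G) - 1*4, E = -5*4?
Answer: 2733*√914/7 ≈ 11804.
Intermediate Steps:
E = -20
A(L, J) = -3 (A(L, J) = 0 - 3 = -3)
k(G, x) = 14 (k(G, x) = -2*(-3 - 1*4) = -2*(-3 - 4) = -2*(-7) = 14)
N(D, u) = -18/7 (N(D, u) = -4 + (D/D + 6/14) = -4 + (1 + 6*(1/14)) = -4 + (1 + 3/7) = -4 + 10/7 = -18/7)
(393 + N(-2, -5))*√(741 + 173) = (393 - 18/7)*√(741 + 173) = 2733*√914/7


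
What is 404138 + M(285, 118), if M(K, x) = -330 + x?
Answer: 403926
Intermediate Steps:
404138 + M(285, 118) = 404138 + (-330 + 118) = 404138 - 212 = 403926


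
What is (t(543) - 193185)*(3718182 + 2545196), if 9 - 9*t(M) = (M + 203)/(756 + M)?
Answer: -14145932474698420/11691 ≈ -1.2100e+12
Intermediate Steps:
t(M) = 1 - (203 + M)/(9*(756 + M)) (t(M) = 1 - (M + 203)/(9*(756 + M)) = 1 - (203 + M)/(9*(756 + M)))
(t(543) - 193185)*(3718182 + 2545196) = ((6601 + 8*543)/(9*(756 + 543)) - 193185)*(3718182 + 2545196) = ((1/9)*(6601 + 4344)/1299 - 193185)*6263378 = ((1/9)*(1/1299)*10945 - 193185)*6263378 = (10945/11691 - 193185)*6263378 = -2258514890/11691*6263378 = -14145932474698420/11691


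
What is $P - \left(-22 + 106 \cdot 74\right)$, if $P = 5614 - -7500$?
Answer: $5292$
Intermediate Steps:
$P = 13114$ ($P = 5614 + 7500 = 13114$)
$P - \left(-22 + 106 \cdot 74\right) = 13114 - \left(-22 + 106 \cdot 74\right) = 13114 - \left(-22 + 7844\right) = 13114 - 7822 = 5292$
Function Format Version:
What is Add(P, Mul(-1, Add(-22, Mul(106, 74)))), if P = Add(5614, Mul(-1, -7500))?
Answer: 5292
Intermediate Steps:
P = 13114 (P = Add(5614, 7500) = 13114)
Add(P, Mul(-1, Add(-22, Mul(106, 74)))) = Add(13114, Mul(-1, Add(-22, Mul(106, 74)))) = Add(13114, Mul(-1, Add(-22, 7844))) = Add(13114, Mul(-1, 7822)) = Add(13114, -7822) = 5292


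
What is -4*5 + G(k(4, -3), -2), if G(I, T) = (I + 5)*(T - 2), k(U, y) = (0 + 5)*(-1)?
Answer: -20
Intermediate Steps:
k(U, y) = -5 (k(U, y) = 5*(-1) = -5)
G(I, T) = (-2 + T)*(5 + I) (G(I, T) = (5 + I)*(-2 + T) = (-2 + T)*(5 + I))
-4*5 + G(k(4, -3), -2) = -4*5 + (-10 - 2*(-5) + 5*(-2) - 5*(-2)) = -20 + (-10 + 10 - 10 + 10) = -20 + 0 = -20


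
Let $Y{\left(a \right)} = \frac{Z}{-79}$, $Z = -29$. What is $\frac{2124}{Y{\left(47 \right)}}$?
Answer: $\frac{167796}{29} \approx 5786.1$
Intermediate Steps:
$Y{\left(a \right)} = \frac{29}{79}$ ($Y{\left(a \right)} = - \frac{29}{-79} = \left(-29\right) \left(- \frac{1}{79}\right) = \frac{29}{79}$)
$\frac{2124}{Y{\left(47 \right)}} = \frac{2124}{\frac{29}{79}} = 2124 \cdot \frac{79}{29} = \frac{167796}{29}$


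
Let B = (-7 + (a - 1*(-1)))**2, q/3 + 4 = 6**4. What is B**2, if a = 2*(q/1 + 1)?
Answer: 3603781472502016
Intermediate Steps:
q = 3876 (q = -12 + 3*6**4 = -12 + 3*1296 = -12 + 3888 = 3876)
a = 7754 (a = 2*(3876/1 + 1) = 2*(3876*1 + 1) = 2*(3876 + 1) = 2*3877 = 7754)
B = 60031504 (B = (-7 + (7754 - 1*(-1)))**2 = (-7 + (7754 + 1))**2 = (-7 + 7755)**2 = 7748**2 = 60031504)
B**2 = 60031504**2 = 3603781472502016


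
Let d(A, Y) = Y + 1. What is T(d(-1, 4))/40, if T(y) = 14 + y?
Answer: 19/40 ≈ 0.47500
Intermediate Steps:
d(A, Y) = 1 + Y
T(d(-1, 4))/40 = (14 + (1 + 4))/40 = (14 + 5)*(1/40) = 19*(1/40) = 19/40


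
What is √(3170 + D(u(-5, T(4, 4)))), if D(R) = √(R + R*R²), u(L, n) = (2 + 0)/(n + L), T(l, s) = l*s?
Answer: √(383570 + 5*√110)/11 ≈ 56.307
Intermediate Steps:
u(L, n) = 2/(L + n)
D(R) = √(R + R³)
√(3170 + D(u(-5, T(4, 4)))) = √(3170 + √(2/(-5 + 4*4) + (2/(-5 + 4*4))³)) = √(3170 + √(2/(-5 + 16) + (2/(-5 + 16))³)) = √(3170 + √(2/11 + (2/11)³)) = √(3170 + √(2/11 + 8/1331)) = √(3170 + √(250/1331)) = √(3170 + 5*√110/121)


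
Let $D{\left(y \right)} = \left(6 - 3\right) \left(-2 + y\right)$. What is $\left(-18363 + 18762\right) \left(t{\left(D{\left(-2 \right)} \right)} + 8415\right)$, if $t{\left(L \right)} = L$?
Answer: $3352797$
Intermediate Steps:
$D{\left(y \right)} = -6 + 3 y$ ($D{\left(y \right)} = 3 \left(-2 + y\right) = -6 + 3 y$)
$\left(-18363 + 18762\right) \left(t{\left(D{\left(-2 \right)} \right)} + 8415\right) = \left(-18363 + 18762\right) \left(\left(-6 + 3 \left(-2\right)\right) + 8415\right) = 399 \left(\left(-6 - 6\right) + 8415\right) = 399 \left(-12 + 8415\right) = 399 \cdot 8403 = 3352797$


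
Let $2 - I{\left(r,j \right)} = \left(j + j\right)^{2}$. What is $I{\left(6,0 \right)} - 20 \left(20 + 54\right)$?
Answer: $-1478$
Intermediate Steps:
$I{\left(r,j \right)} = 2 - 4 j^{2}$ ($I{\left(r,j \right)} = 2 - \left(j + j\right)^{2} = 2 - \left(2 j\right)^{2} = 2 - 4 j^{2}$)
$I{\left(6,0 \right)} - 20 \left(20 + 54\right) = \left(2 - 4 \cdot 0^{2}\right) - 20 \left(20 + 54\right) = \left(2 - 0\right) - 1480 = \left(2 + 0\right) - 1480 = 2 - 1480 = -1478$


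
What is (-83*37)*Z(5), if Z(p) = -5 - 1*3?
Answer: 24568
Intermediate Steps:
Z(p) = -8 (Z(p) = -5 - 3 = -8)
(-83*37)*Z(5) = -83*37*(-8) = -3071*(-8) = 24568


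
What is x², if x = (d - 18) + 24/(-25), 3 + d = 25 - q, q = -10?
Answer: 106276/625 ≈ 170.04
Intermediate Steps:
d = 32 (d = -3 + (25 - 1*(-10)) = -3 + (25 + 10) = -3 + 35 = 32)
x = 326/25 (x = (32 - 18) + 24/(-25) = 14 + 24*(-1/25) = 14 - 24/25 = 326/25 ≈ 13.040)
x² = (326/25)² = 106276/625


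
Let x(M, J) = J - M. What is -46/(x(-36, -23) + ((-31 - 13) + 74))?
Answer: -46/43 ≈ -1.0698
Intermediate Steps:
-46/(x(-36, -23) + ((-31 - 13) + 74)) = -46/((-23 - 1*(-36)) + ((-31 - 13) + 74)) = -46/((-23 + 36) + (-44 + 74)) = -46/(13 + 30) = -46/43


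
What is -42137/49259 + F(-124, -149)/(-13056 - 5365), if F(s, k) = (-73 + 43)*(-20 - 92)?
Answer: -941715917/907400039 ≈ -1.0378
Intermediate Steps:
F(s, k) = 3360 (F(s, k) = -30*(-112) = 3360)
-42137/49259 + F(-124, -149)/(-13056 - 5365) = -42137/49259 + 3360/(-13056 - 5365) = -42137*1/49259 + 3360/(-18421) = -42137/49259 + 3360*(-1/18421) = -42137/49259 - 3360/18421 = -941715917/907400039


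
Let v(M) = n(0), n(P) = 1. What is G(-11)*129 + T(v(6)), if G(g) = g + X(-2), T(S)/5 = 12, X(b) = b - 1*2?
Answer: -1875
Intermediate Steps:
v(M) = 1
X(b) = -2 + b (X(b) = b - 2 = -2 + b)
T(S) = 60 (T(S) = 5*12 = 60)
G(g) = -4 + g (G(g) = g + (-2 - 2) = g - 4 = -4 + g)
G(-11)*129 + T(v(6)) = (-4 - 11)*129 + 60 = -15*129 + 60 = -1935 + 60 = -1875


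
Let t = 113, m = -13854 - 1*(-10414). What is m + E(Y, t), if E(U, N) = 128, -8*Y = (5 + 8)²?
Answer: -3312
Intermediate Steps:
m = -3440 (m = -13854 + 10414 = -3440)
Y = -169/8 (Y = -(5 + 8)²/8 = -⅛*13² = -⅛*169 = -169/8 ≈ -21.125)
m + E(Y, t) = -3440 + 128 = -3312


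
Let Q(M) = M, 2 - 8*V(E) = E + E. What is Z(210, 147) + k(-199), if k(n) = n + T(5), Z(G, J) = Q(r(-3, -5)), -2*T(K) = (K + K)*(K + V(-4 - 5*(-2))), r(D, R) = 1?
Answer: -867/4 ≈ -216.75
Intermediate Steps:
V(E) = 1/4 - E/4 (V(E) = 1/4 - (E + E)/8 = 1/4 - E/4)
T(K) = -K*(-5/4 + K) (T(K) = -(K + K)*(K + (1/4 - (-4 - 5*(-2))/4))/2 = -2*K*(K + (1/4 - (-4 + 10)/4))/2 = -2*K*(K + (1/4 - 1/4*6))/2 = -2*K*(K + (1/4 - 3/2))/2 = -2*K*(K - 5/4)/2 = -2*K*(-5/4 + K)/2 = -K*(-5/4 + K))
Z(G, J) = 1
k(n) = -75/4 + n (k(n) = n + (1/4)*5*(5 - 4*5) = n + (1/4)*5*(5 - 20) = n + (1/4)*5*(-15) = n - 75/4 = -75/4 + n)
Z(210, 147) + k(-199) = 1 + (-75/4 - 199) = 1 - 871/4 = -867/4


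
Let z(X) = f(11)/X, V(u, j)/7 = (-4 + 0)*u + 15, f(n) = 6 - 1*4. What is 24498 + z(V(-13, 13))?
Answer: 11489564/469 ≈ 24498.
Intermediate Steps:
f(n) = 2 (f(n) = 6 - 4 = 2)
V(u, j) = 105 - 28*u (V(u, j) = 7*((-4 + 0)*u + 15) = 7*(-4*u + 15) = 7*(15 - 4*u) = 105 - 28*u)
z(X) = 2/X
24498 + z(V(-13, 13)) = 24498 + 2/(105 - 28*(-13)) = 24498 + 2/(105 + 364) = 24498 + 2/469 = 11489564/469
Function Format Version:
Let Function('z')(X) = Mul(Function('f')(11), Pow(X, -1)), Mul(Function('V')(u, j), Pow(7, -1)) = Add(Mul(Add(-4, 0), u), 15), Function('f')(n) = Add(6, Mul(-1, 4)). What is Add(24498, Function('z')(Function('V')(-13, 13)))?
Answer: Rational(11489564, 469) ≈ 24498.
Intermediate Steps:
Function('f')(n) = 2 (Function('f')(n) = Add(6, -4) = 2)
Function('V')(u, j) = Add(105, Mul(-28, u)) (Function('V')(u, j) = Mul(7, Add(Mul(Add(-4, 0), u), 15)) = Mul(7, Add(Mul(-4, u), 15)) = Mul(7, Add(15, Mul(-4, u))) = Add(105, Mul(-28, u)))
Function('z')(X) = Mul(2, Pow(X, -1))
Add(24498, Function('z')(Function('V')(-13, 13))) = Add(24498, Mul(2, Pow(Add(105, Mul(-28, -13)), -1))) = Add(24498, Mul(2, Pow(Add(105, 364), -1))) = Add(24498, Mul(2, Pow(469, -1))) = Add(24498, Mul(2, Rational(1, 469))) = Add(24498, Rational(2, 469)) = Rational(11489564, 469)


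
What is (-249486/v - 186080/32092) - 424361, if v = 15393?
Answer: -17470156345539/41166013 ≈ -4.2438e+5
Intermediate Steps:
(-249486/v - 186080/32092) - 424361 = (-249486/15393 - 186080/32092) - 424361 = (-249486*1/15393 - 186080*1/32092) - 424361 = (-83162/5131 - 46520/8023) - 424361 = -905902846/41166013 - 424361 = -17470156345539/41166013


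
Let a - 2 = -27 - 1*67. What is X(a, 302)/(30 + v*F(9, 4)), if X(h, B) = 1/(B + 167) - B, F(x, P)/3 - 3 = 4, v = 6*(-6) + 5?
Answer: 141637/291249 ≈ 0.48631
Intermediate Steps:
v = -31 (v = -36 + 5 = -31)
F(x, P) = 21 (F(x, P) = 9 + 3*4 = 9 + 12 = 21)
a = -92 (a = 2 + (-27 - 1*67) = 2 + (-27 - 67) = 2 - 94 = -92)
X(h, B) = 1/(167 + B) - B
X(a, 302)/(30 + v*F(9, 4)) = ((1 - 1*302² - 167*302)/(167 + 302))/(30 - 31*21) = ((1 - 1*91204 - 50434)/469)/(30 - 651) = ((1 - 91204 - 50434)/469)/(-621) = ((1/469)*(-141637))*(-1/621) = -141637/469*(-1/621) = 141637/291249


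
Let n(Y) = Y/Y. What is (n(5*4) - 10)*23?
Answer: -207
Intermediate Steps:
n(Y) = 1
(n(5*4) - 10)*23 = (1 - 10)*23 = -9*23 = -207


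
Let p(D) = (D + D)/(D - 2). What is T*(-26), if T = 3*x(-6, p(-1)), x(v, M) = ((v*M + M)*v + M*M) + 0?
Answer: -4784/3 ≈ -1594.7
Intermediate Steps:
p(D) = 2*D/(-2 + D) (p(D) = (2*D)/(-2 + D) = 2*D/(-2 + D))
x(v, M) = M² + v*(M + M*v) (x(v, M) = ((M*v + M)*v + M²) + 0 = ((M + M*v)*v + M²) + 0 = (v*(M + M*v) + M²) + 0 = (M² + v*(M + M*v)) + 0 = M² + v*(M + M*v))
T = 184/3 (T = 3*((2*(-1)/(-2 - 1))*(2*(-1)/(-2 - 1) - 6 + (-6)²)) = 3*((2*(-1)/(-3))*(2*(-1)/(-3) - 6 + 36)) = 3*((2*(-1)*(-⅓))*(2*(-1)*(-⅓) - 6 + 36)) = 3*(2*(⅔ - 6 + 36)/3) = 3*((⅔)*(92/3)) = 3*(184/9) = 184/3 ≈ 61.333)
T*(-26) = (184/3)*(-26) = -4784/3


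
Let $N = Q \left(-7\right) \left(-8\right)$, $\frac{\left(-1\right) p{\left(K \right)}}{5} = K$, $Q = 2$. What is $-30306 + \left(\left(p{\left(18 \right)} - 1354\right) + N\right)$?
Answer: $-31638$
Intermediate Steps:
$p{\left(K \right)} = - 5 K$
$N = 112$ ($N = 2 \left(-7\right) \left(-8\right) = \left(-14\right) \left(-8\right) = 112$)
$-30306 + \left(\left(p{\left(18 \right)} - 1354\right) + N\right) = -30306 + \left(\left(\left(-5\right) 18 - 1354\right) + 112\right) = -30306 + \left(\left(-90 - 1354\right) + 112\right) = -30306 + \left(-1444 + 112\right) = -30306 - 1332 = -31638$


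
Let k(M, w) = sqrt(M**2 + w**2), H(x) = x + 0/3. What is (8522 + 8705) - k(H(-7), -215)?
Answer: 17227 - sqrt(46274) ≈ 17012.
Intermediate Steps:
H(x) = x (H(x) = x + (1/3)*0 = x + 0 = x)
(8522 + 8705) - k(H(-7), -215) = (8522 + 8705) - sqrt((-7)**2 + (-215)**2) = 17227 - sqrt(49 + 46225) = 17227 - sqrt(46274)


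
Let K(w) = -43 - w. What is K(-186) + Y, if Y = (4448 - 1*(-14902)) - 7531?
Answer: 11962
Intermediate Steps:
Y = 11819 (Y = (4448 + 14902) - 7531 = 19350 - 7531 = 11819)
K(-186) + Y = (-43 - 1*(-186)) + 11819 = (-43 + 186) + 11819 = 143 + 11819 = 11962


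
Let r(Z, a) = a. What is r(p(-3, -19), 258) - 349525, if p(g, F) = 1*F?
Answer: -349267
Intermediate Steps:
p(g, F) = F
r(p(-3, -19), 258) - 349525 = 258 - 349525 = -349267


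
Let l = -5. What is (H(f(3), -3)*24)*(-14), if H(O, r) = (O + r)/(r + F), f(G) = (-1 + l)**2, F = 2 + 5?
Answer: -2772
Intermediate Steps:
F = 7
f(G) = 36 (f(G) = (-1 - 5)**2 = (-6)**2 = 36)
H(O, r) = (O + r)/(7 + r) (H(O, r) = (O + r)/(r + 7) = (O + r)/(7 + r))
(H(f(3), -3)*24)*(-14) = (((36 - 3)/(7 - 3))*24)*(-14) = ((33/4)*24)*(-14) = 198*(-14) = -2772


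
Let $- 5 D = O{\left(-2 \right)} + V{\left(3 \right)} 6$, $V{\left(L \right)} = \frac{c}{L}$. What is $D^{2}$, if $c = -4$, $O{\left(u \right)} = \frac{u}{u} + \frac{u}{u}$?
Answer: $\frac{36}{25} \approx 1.44$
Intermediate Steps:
$O{\left(u \right)} = 2$ ($O{\left(u \right)} = 1 + 1 = 2$)
$V{\left(L \right)} = - \frac{4}{L}$
$D = \frac{6}{5}$ ($D = - \frac{2 + - \frac{4}{3} \cdot 6}{5} = - \frac{2 + \left(-4\right) \frac{1}{3} \cdot 6}{5} = - \frac{2 - 8}{5} = \left(- \frac{1}{5}\right) \left(-6\right) = \frac{6}{5} \approx 1.2$)
$D^{2} = \left(\frac{6}{5}\right)^{2} = \frac{36}{25}$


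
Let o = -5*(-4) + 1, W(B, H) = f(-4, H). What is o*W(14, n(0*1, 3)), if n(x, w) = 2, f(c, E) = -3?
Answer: -63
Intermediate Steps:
W(B, H) = -3
o = 21 (o = 20 + 1 = 21)
o*W(14, n(0*1, 3)) = 21*(-3) = -63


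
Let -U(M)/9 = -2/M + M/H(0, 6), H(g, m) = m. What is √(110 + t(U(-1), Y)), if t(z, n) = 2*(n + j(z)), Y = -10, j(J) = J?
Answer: √57 ≈ 7.5498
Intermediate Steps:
U(M) = 18/M - 3*M/2 (U(M) = -9*(-2/M + M/6) = 18/M - 3*M/2)
t(z, n) = 2*n + 2*z (t(z, n) = 2*(n + z) = 2*n + 2*z)
√(110 + t(U(-1), Y)) = √(110 + (2*(-10) + 2*(18/(-1) - 3/2*(-1)))) = √(110 + (-20 + 2*(18*(-1) + 3/2))) = √(110 + (-20 + 2*(-18 + 3/2))) = √(110 + (-20 + 2*(-33/2))) = √(110 + (-20 - 33)) = √(110 - 53) = √57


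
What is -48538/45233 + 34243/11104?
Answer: 1009947667/502267232 ≈ 2.0108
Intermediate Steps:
-48538/45233 + 34243/11104 = 1009947667/502267232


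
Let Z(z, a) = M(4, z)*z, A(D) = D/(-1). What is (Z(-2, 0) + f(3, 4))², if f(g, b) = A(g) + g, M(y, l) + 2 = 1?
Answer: 4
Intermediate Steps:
A(D) = -D (A(D) = D*(-1) = -D)
M(y, l) = -1 (M(y, l) = -2 + 1 = -1)
f(g, b) = 0 (f(g, b) = -g + g = 0)
Z(z, a) = -z
(Z(-2, 0) + f(3, 4))² = (-1*(-2) + 0)² = (2 + 0)² = 2² = 4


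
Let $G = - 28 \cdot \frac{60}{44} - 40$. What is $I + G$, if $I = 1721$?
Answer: $\frac{18071}{11} \approx 1642.8$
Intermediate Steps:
$G = - \frac{860}{11}$ ($G = - 28 \cdot 60 \cdot \frac{1}{44} - 40 = \left(-28\right) \frac{15}{11} - 40 = - \frac{420}{11} - 40 = - \frac{860}{11} \approx -78.182$)
$I + G = 1721 - \frac{860}{11} = \frac{18071}{11}$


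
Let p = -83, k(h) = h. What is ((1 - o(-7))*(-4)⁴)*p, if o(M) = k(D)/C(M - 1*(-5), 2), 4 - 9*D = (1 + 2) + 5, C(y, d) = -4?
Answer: -169984/9 ≈ -18887.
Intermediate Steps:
D = -4/9 (D = 4/9 - ((1 + 2) + 5)/9 = 4/9 - (3 + 5)/9 = 4/9 - ⅑*8 = 4/9 - 8/9 = -4/9 ≈ -0.44444)
o(M) = ⅑ (o(M) = -4/9/(-4) = -4/9*(-¼) = ⅑)
((1 - o(-7))*(-4)⁴)*p = ((1 - 1*⅑)*(-4)⁴)*(-83) = ((1 - ⅑)*256)*(-83) = ((8/9)*256)*(-83) = (2048/9)*(-83) = -169984/9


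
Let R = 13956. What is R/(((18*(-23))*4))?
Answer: -1163/138 ≈ -8.4275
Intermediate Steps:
R/(((18*(-23))*4)) = 13956/(((18*(-23))*4)) = 13956/((-414*4)) = 13956/(-1656) = 13956*(-1/1656) = -1163/138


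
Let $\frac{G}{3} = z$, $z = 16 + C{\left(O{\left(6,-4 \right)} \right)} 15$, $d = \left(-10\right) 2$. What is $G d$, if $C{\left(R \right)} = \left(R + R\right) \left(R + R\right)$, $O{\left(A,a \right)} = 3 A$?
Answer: $-1167360$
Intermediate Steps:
$C{\left(R \right)} = 4 R^{2}$ ($C{\left(R \right)} = 2 R 2 R = 4 R^{2}$)
$d = -20$
$z = 19456$ ($z = 16 + 4 \left(3 \cdot 6\right)^{2} \cdot 15 = 16 + 4 \cdot 18^{2} \cdot 15 = 16 + 4 \cdot 324 \cdot 15 = 16 + 1296 \cdot 15 = 16 + 19440 = 19456$)
$G = 58368$ ($G = 3 \cdot 19456 = 58368$)
$G d = 58368 \left(-20\right) = -1167360$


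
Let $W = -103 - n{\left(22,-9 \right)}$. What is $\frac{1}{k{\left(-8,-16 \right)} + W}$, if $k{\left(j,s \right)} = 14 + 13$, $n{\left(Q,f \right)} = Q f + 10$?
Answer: $\frac{1}{112} \approx 0.0089286$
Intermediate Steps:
$n{\left(Q,f \right)} = 10 + Q f$
$k{\left(j,s \right)} = 27$
$W = 85$ ($W = -103 - \left(10 + 22 \left(-9\right)\right) = -103 - \left(10 - 198\right) = -103 - -188 = -103 + 188 = 85$)
$\frac{1}{k{\left(-8,-16 \right)} + W} = \frac{1}{27 + 85} = \frac{1}{112}$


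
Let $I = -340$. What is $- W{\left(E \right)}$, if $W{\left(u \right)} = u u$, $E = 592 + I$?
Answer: $-63504$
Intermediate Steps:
$E = 252$ ($E = 592 - 340 = 252$)
$W{\left(u \right)} = u^{2}$
$- W{\left(E \right)} = - 252^{2} = \left(-1\right) 63504 = -63504$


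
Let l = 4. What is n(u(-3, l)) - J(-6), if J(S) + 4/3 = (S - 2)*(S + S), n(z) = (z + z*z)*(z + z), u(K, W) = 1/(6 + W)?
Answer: -141967/1500 ≈ -94.645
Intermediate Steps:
n(z) = 2*z*(z + z²) (n(z) = (z + z²)*(2*z) = 2*z*(z + z²))
J(S) = -4/3 + 2*S*(-2 + S) (J(S) = -4/3 + (S - 2)*(S + S) = -4/3 + (-2 + S)*(2*S) = -4/3 + 2*S*(-2 + S))
n(u(-3, l)) - J(-6) = 2*(1/(6 + 4))²*(1 + 1/(6 + 4)) - (-4/3 - 4*(-6) + 2*(-6)²) = 2*(1/10)²*(1 + 1/10) - (-4/3 + 24 + 2*36) = 2*(⅒)²*(1 + ⅒) - (-4/3 + 24 + 72) = 2*(1/100)*(11/10) - 1*284/3 = 11/500 - 284/3 = -141967/1500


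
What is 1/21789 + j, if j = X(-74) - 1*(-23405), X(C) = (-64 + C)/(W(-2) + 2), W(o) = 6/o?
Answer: 512978428/21789 ≈ 23543.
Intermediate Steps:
X(C) = 64 - C (X(C) = (-64 + C)/(6/(-2) + 2) = (-64 + C)/(6*(-½) + 2) = (-64 + C)/(-3 + 2) = (-64 + C)/(-1) = (-64 + C)*(-1) = 64 - C)
j = 23543 (j = (64 - 1*(-74)) - 1*(-23405) = (64 + 74) + 23405 = 138 + 23405 = 23543)
1/21789 + j = 1/21789 + 23543 = 512978428/21789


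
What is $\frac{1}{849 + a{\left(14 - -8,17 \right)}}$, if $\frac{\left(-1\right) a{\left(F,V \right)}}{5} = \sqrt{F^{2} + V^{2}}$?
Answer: $\frac{849}{701476} + \frac{5 \sqrt{773}}{701476} \approx 0.0014085$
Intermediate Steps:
$a{\left(F,V \right)} = - 5 \sqrt{F^{2} + V^{2}}$
$\frac{1}{849 + a{\left(14 - -8,17 \right)}} = \frac{1}{849 - 5 \sqrt{\left(14 - -8\right)^{2} + 17^{2}}} = \frac{1}{849 - 5 \sqrt{\left(14 + 8\right)^{2} + 289}} = \frac{1}{849 - 5 \sqrt{22^{2} + 289}} = \frac{1}{849 - 5 \sqrt{484 + 289}} = \frac{1}{849 - 5 \sqrt{773}}$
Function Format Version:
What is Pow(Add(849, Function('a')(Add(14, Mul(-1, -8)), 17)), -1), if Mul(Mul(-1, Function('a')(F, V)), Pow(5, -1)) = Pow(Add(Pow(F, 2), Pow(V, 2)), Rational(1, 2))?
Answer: Add(Rational(849, 701476), Mul(Rational(5, 701476), Pow(773, Rational(1, 2)))) ≈ 0.0014085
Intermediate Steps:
Function('a')(F, V) = Mul(-5, Pow(Add(Pow(F, 2), Pow(V, 2)), Rational(1, 2)))
Pow(Add(849, Function('a')(Add(14, Mul(-1, -8)), 17)), -1) = Pow(Add(849, Mul(-5, Pow(Add(Pow(Add(14, Mul(-1, -8)), 2), Pow(17, 2)), Rational(1, 2)))), -1) = Pow(Add(849, Mul(-5, Pow(Add(Pow(Add(14, 8), 2), 289), Rational(1, 2)))), -1) = Pow(Add(849, Mul(-5, Pow(Add(Pow(22, 2), 289), Rational(1, 2)))), -1) = Pow(Add(849, Mul(-5, Pow(Add(484, 289), Rational(1, 2)))), -1) = Pow(Add(849, Mul(-5, Pow(773, Rational(1, 2)))), -1)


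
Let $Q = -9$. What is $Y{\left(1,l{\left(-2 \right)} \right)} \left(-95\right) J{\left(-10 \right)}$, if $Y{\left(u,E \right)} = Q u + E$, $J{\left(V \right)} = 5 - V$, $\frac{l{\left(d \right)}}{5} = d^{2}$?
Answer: $-15675$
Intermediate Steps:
$l{\left(d \right)} = 5 d^{2}$
$Y{\left(u,E \right)} = E - 9 u$ ($Y{\left(u,E \right)} = - 9 u + E = E - 9 u$)
$Y{\left(1,l{\left(-2 \right)} \right)} \left(-95\right) J{\left(-10 \right)} = \left(5 \left(-2\right)^{2} - 9\right) \left(-95\right) \left(5 - -10\right) = \left(5 \cdot 4 - 9\right) \left(-95\right) \left(5 + 10\right) = \left(20 - 9\right) \left(-95\right) 15 = 11 \left(-95\right) 15 = \left(-1045\right) 15 = -15675$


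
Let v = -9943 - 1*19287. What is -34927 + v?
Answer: -64157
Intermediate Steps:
v = -29230 (v = -9943 - 19287 = -29230)
-34927 + v = -34927 - 29230 = -64157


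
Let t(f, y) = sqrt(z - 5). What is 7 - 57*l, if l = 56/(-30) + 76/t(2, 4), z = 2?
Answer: 567/5 + 1444*I*sqrt(3) ≈ 113.4 + 2501.1*I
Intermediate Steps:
t(f, y) = I*sqrt(3) (t(f, y) = sqrt(2 - 5) = sqrt(-3) = I*sqrt(3))
l = -28/15 - 76*I*sqrt(3)/3 (l = 56/(-30) + 76/((I*sqrt(3))) = 56*(-1/30) + 76*(-I*sqrt(3)/3) = -28/15 - 76*I*sqrt(3)/3 ≈ -1.8667 - 43.879*I)
7 - 57*l = 7 - 57*(-28/15 - 76*I*sqrt(3)/3) = 7 + (532/5 + 1444*I*sqrt(3)) = 567/5 + 1444*I*sqrt(3)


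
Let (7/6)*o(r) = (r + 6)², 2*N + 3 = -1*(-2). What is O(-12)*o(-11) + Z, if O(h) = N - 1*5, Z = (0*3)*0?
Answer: -825/7 ≈ -117.86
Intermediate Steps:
N = -½ (N = -3/2 + (-1*(-2))/2 = -3/2 + (½)*2 = -3/2 + 1 = -½ ≈ -0.50000)
o(r) = 6*(6 + r)²/7 (o(r) = 6*(r + 6)²/7 = 6*(6 + r)²/7)
Z = 0 (Z = 0*0 = 0)
O(h) = -11/2 (O(h) = -½ - 1*5 = -½ - 5 = -11/2)
O(-12)*o(-11) + Z = -33*(6 - 11)²/7 + 0 = -33*(-5)²/7 + 0 = -33*25/7 + 0 = -11/2*150/7 + 0 = -825/7 + 0 = -825/7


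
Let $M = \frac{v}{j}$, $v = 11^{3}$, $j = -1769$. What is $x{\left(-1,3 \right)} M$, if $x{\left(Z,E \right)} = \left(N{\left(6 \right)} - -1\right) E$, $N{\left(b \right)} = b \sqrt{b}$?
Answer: $- \frac{3993}{1769} - \frac{23958 \sqrt{6}}{1769} \approx -35.431$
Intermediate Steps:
$N{\left(b \right)} = b^{\frac{3}{2}}$
$x{\left(Z,E \right)} = E \left(1 + 6 \sqrt{6}\right)$ ($x{\left(Z,E \right)} = \left(6^{\frac{3}{2}} - -1\right) E = \left(6 \sqrt{6} + 1\right) E = \left(1 + 6 \sqrt{6}\right) E = E \left(1 + 6 \sqrt{6}\right)$)
$v = 1331$
$M = - \frac{1331}{1769}$ ($M = \frac{1331}{-1769} = 1331 \left(- \frac{1}{1769}\right) = - \frac{1331}{1769} \approx -0.7524$)
$x{\left(-1,3 \right)} M = 3 \left(1 + 6 \sqrt{6}\right) \left(- \frac{1331}{1769}\right) = \left(3 + 18 \sqrt{6}\right) \left(- \frac{1331}{1769}\right) = - \frac{3993}{1769} - \frac{23958 \sqrt{6}}{1769}$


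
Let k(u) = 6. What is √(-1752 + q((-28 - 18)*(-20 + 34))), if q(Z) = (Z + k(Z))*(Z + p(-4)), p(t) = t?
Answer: 2*√102918 ≈ 641.62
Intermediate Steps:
q(Z) = (-4 + Z)*(6 + Z) (q(Z) = (Z + 6)*(Z - 4) = (6 + Z)*(-4 + Z) = (-4 + Z)*(6 + Z))
√(-1752 + q((-28 - 18)*(-20 + 34))) = √(-1752 + (-24 + ((-28 - 18)*(-20 + 34))² + 2*((-28 - 18)*(-20 + 34)))) = √(-1752 + (-24 + (-46*14)² + 2*(-46*14))) = √(-1752 + (-24 + (-644)² + 2*(-644))) = √(-1752 + (-24 + 414736 - 1288)) = √(-1752 + 413424) = √411672 = 2*√102918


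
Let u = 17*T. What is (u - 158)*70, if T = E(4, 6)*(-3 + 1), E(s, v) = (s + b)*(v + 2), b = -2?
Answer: -49140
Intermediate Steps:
E(s, v) = (-2 + s)*(2 + v) (E(s, v) = (s - 2)*(v + 2) = (-2 + s)*(2 + v))
T = -32 (T = (-4 - 2*6 + 2*4 + 4*6)*(-3 + 1) = (-4 - 12 + 8 + 24)*(-2) = 16*(-2) = -32)
u = -544 (u = 17*(-32) = -544)
(u - 158)*70 = (-544 - 158)*70 = -702*70 = -49140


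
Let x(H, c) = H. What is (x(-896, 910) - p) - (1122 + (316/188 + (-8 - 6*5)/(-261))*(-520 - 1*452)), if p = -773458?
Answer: 1053892460/1363 ≈ 7.7322e+5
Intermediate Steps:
(x(-896, 910) - p) - (1122 + (316/188 + (-8 - 6*5)/(-261))*(-520 - 1*452)) = (-896 - 1*(-773458)) - (1122 + (316/188 + (-8 - 6*5)/(-261))*(-520 - 1*452)) = (-896 + 773458) - (1122 + (316*(1/188) + (-8 - 30)*(-1/261))*(-520 - 452)) = 772562 - (1122 + (79/47 - 38*(-1/261))*(-972)) = 772562 - (1122 + (79/47 + 38/261)*(-972)) = 772562 - (1122 + (22405/12267)*(-972)) = 772562 - (1122 - 2419740/1363) = 772562 - 1*(-890454/1363) = 772562 + 890454/1363 = 1053892460/1363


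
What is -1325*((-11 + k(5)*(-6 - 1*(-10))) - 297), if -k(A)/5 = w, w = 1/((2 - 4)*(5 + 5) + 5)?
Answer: 1219000/3 ≈ 4.0633e+5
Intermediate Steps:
w = -1/15 (w = 1/(-2*10 + 5) = 1/(-20 + 5) = 1/(-15) = -1/15 ≈ -0.066667)
k(A) = ⅓ (k(A) = -5*(-1/15) = ⅓)
-1325*((-11 + k(5)*(-6 - 1*(-10))) - 297) = -1325*((-11 + (-6 - 1*(-10))/3) - 297) = -1325*((-11 + (-6 + 10)/3) - 297) = -1325*((-11 + (⅓)*4) - 297) = -1325*((-11 + 4/3) - 297) = -1325*(-29/3 - 297) = -1325*(-920/3) = 1219000/3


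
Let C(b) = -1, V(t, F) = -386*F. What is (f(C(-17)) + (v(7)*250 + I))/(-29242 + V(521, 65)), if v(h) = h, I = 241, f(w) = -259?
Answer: -433/13583 ≈ -0.031878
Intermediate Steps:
(f(C(-17)) + (v(7)*250 + I))/(-29242 + V(521, 65)) = (-259 + (7*250 + 241))/(-29242 - 386*65) = (-259 + (1750 + 241))/(-29242 - 25090) = (-259 + 1991)/(-54332) = 1732*(-1/54332) = -433/13583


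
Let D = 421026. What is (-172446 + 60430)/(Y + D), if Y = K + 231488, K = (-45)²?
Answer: -112016/654539 ≈ -0.17114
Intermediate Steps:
K = 2025
Y = 233513 (Y = 2025 + 231488 = 233513)
(-172446 + 60430)/(Y + D) = (-172446 + 60430)/(233513 + 421026) = -112016/654539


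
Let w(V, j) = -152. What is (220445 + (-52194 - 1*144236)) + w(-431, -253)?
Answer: 23863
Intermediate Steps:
(220445 + (-52194 - 1*144236)) + w(-431, -253) = (220445 + (-52194 - 1*144236)) - 152 = (220445 + (-52194 - 144236)) - 152 = (220445 - 196430) - 152 = 24015 - 152 = 23863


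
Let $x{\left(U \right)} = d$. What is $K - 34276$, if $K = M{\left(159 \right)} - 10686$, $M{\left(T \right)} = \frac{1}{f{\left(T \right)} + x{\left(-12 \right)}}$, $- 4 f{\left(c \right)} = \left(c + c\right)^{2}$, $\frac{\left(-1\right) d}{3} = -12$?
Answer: $- \frac{1135065691}{25245} \approx -44962.0$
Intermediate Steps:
$d = 36$ ($d = \left(-3\right) \left(-12\right) = 36$)
$f{\left(c \right)} = - c^{2}$ ($f{\left(c \right)} = - \frac{\left(c + c\right)^{2}}{4} = - \frac{\left(2 c\right)^{2}}{4} = - \frac{4 c^{2}}{4} = - c^{2}$)
$x{\left(U \right)} = 36$
$M{\left(T \right)} = \frac{1}{36 - T^{2}}$ ($M{\left(T \right)} = \frac{1}{- T^{2} + 36} = \frac{1}{36 - T^{2}}$)
$K = - \frac{269768071}{25245}$ ($K = - \frac{1}{-36 + 159^{2}} - 10686 = - \frac{1}{-36 + 25281} - 10686 = - \frac{1}{25245} - 10686 = - \frac{269768071}{25245} \approx -10686.0$)
$K - 34276 = - \frac{269768071}{25245} - 34276 = - \frac{1135065691}{25245}$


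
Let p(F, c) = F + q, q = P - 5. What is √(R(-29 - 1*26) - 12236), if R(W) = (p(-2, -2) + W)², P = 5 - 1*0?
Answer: I*√8987 ≈ 94.8*I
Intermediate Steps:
P = 5 (P = 5 + 0 = 5)
q = 0 (q = 5 - 5 = 0)
p(F, c) = F (p(F, c) = F + 0 = F)
R(W) = (-2 + W)²
√(R(-29 - 1*26) - 12236) = √((-2 + (-29 - 1*26))² - 12236) = √((-2 + (-29 - 26))² - 12236) = √((-2 - 55)² - 12236) = √((-57)² - 12236) = √(3249 - 12236) = √(-8987) = I*√8987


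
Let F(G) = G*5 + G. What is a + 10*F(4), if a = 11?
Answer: 251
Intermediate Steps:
F(G) = 6*G (F(G) = 5*G + G = 6*G)
a + 10*F(4) = 11 + 10*(6*4) = 11 + 10*24 = 11 + 240 = 251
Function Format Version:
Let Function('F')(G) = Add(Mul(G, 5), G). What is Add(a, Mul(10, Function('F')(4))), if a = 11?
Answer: 251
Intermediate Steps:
Function('F')(G) = Mul(6, G) (Function('F')(G) = Add(Mul(5, G), G) = Mul(6, G))
Add(a, Mul(10, Function('F')(4))) = Add(11, Mul(10, Mul(6, 4))) = Add(11, Mul(10, 24)) = Add(11, 240) = 251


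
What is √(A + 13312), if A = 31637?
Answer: √44949 ≈ 212.01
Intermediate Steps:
√(A + 13312) = √(31637 + 13312) = √44949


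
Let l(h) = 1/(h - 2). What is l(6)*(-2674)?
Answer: -1337/2 ≈ -668.50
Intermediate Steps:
l(h) = 1/(-2 + h)
l(6)*(-2674) = -2674/(-2 + 6) = -2674/4 = (¼)*(-2674) = -1337/2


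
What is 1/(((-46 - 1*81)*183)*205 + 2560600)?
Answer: -1/2203805 ≈ -4.5376e-7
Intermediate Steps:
1/(((-46 - 1*81)*183)*205 + 2560600) = 1/(((-46 - 81)*183)*205 + 2560600) = 1/(-127*183*205 + 2560600) = 1/(-23241*205 + 2560600) = 1/(-4764405 + 2560600) = 1/(-2203805) = -1/2203805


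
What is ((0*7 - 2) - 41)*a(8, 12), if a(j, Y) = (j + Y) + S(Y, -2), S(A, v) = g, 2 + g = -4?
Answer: -602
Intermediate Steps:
g = -6 (g = -2 - 4 = -6)
S(A, v) = -6
a(j, Y) = -6 + Y + j (a(j, Y) = (j + Y) - 6 = (Y + j) - 6 = -6 + Y + j)
((0*7 - 2) - 41)*a(8, 12) = ((0*7 - 2) - 41)*(-6 + 12 + 8) = ((0 - 2) - 41)*14 = (-2 - 41)*14 = -43*14 = -602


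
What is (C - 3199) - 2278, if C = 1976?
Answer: -3501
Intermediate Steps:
(C - 3199) - 2278 = (1976 - 3199) - 2278 = -1223 - 2278 = -3501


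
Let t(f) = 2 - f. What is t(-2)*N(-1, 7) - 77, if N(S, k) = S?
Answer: -81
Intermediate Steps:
t(-2)*N(-1, 7) - 77 = (2 - 1*(-2))*(-1) - 77 = (2 + 2)*(-1) - 77 = 4*(-1) - 77 = -4 - 77 = -81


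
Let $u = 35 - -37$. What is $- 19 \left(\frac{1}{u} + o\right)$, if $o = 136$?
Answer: $- \frac{186067}{72} \approx -2584.3$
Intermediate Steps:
$u = 72$ ($u = 35 + 37 = 72$)
$- 19 \left(\frac{1}{u} + o\right) = - 19 \left(\frac{1}{72} + 136\right) = \left(-19\right) \frac{9793}{72} = - \frac{186067}{72}$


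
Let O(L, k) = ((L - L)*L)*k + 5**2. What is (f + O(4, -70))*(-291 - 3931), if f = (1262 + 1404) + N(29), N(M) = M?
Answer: -11483840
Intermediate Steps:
O(L, k) = 25 (O(L, k) = (0*L)*k + 25 = 0*k + 25 = 0 + 25 = 25)
f = 2695 (f = (1262 + 1404) + 29 = 2666 + 29 = 2695)
(f + O(4, -70))*(-291 - 3931) = (2695 + 25)*(-291 - 3931) = 2720*(-4222) = -11483840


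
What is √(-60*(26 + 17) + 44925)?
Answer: 3*√4705 ≈ 205.78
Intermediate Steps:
√(-60*(26 + 17) + 44925) = √(-60*43 + 44925) = √(-2580 + 44925) = √42345 = 3*√4705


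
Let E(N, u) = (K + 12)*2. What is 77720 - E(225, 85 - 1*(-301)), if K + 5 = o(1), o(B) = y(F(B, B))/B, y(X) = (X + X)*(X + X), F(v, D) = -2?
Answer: 77674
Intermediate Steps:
y(X) = 4*X² (y(X) = (2*X)*(2*X) = 4*X²)
o(B) = 16/B (o(B) = (4*(-2)²)/B = (4*4)/B = 16/B)
K = 11 (K = -5 + 16/1 = -5 + 16*1 = -5 + 16 = 11)
E(N, u) = 46 (E(N, u) = (11 + 12)*2 = 23*2 = 46)
77720 - E(225, 85 - 1*(-301)) = 77720 - 1*46 = 77720 - 46 = 77674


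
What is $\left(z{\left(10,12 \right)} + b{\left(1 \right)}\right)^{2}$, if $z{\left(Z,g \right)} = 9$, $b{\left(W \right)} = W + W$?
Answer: $121$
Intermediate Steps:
$b{\left(W \right)} = 2 W$
$\left(z{\left(10,12 \right)} + b{\left(1 \right)}\right)^{2} = \left(9 + 2 \cdot 1\right)^{2} = \left(9 + 2\right)^{2} = 11^{2} = 121$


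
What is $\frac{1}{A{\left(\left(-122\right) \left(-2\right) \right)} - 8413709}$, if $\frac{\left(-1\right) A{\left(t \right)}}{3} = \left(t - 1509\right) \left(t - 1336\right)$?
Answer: $- \frac{1}{12557849} \approx -7.9631 \cdot 10^{-8}$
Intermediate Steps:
$A{\left(t \right)} = - 3 \left(-1509 + t\right) \left(-1336 + t\right)$ ($A{\left(t \right)} = - 3 \left(t - 1509\right) \left(t - 1336\right) = - 3 \left(-1509 + t\right) \left(-1336 + t\right)$)
$\frac{1}{A{\left(\left(-122\right) \left(-2\right) \right)} - 8413709} = \frac{1}{\left(-6048072 - 3 \left(\left(-122\right) \left(-2\right)\right)^{2} + 8535 \left(\left(-122\right) \left(-2\right)\right)\right) - 8413709} = \frac{1}{\left(-6048072 - 3 \cdot 244^{2} + 8535 \cdot 244\right) - 8413709} = \frac{1}{\left(-6048072 - 178608 + 2082540\right) - 8413709} = \frac{1}{-4144140 - 8413709} = \frac{1}{-12557849} = - \frac{1}{12557849}$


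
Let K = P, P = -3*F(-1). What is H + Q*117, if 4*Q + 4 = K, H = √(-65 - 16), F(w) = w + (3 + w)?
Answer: -819/4 + 9*I ≈ -204.75 + 9.0*I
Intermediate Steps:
F(w) = 3 + 2*w
H = 9*I (H = √(-81) = 9*I ≈ 9.0*I)
P = -3 (P = -3*(3 + 2*(-1)) = -3*(3 - 2) = -3*1 = -3)
K = -3
Q = -7/4 (Q = -1 + (¼)*(-3) = -1 - ¾ = -7/4 ≈ -1.7500)
H + Q*117 = 9*I - 7/4*117 = 9*I - 819/4 = -819/4 + 9*I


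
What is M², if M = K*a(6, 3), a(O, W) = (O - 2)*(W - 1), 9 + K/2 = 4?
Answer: 6400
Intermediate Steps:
K = -10 (K = -18 + 2*4 = -18 + 8 = -10)
a(O, W) = (-1 + W)*(-2 + O) (a(O, W) = (-2 + O)*(-1 + W) = (-1 + W)*(-2 + O))
M = -80 (M = -10*(2 - 1*6 - 2*3 + 6*3) = -10*(2 - 6 - 6 + 18) = -10*8 = -80)
M² = (-80)² = 6400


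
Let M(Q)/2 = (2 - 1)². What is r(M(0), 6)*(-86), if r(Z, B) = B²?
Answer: -3096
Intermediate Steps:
M(Q) = 2 (M(Q) = 2*(2 - 1)² = 2*1² = 2*1 = 2)
r(M(0), 6)*(-86) = 6²*(-86) = 36*(-86) = -3096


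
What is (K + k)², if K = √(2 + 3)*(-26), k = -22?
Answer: 3864 + 1144*√5 ≈ 6422.1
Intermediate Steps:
K = -26*√5 (K = √5*(-26) = -26*√5 ≈ -58.138)
(K + k)² = (-26*√5 - 22)² = (-22 - 26*√5)²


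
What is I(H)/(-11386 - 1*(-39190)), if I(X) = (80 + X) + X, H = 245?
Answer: 95/4634 ≈ 0.020501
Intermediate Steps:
I(X) = 80 + 2*X
I(H)/(-11386 - 1*(-39190)) = (80 + 2*245)/(-11386 - 1*(-39190)) = (80 + 490)/(-11386 + 39190) = 570/27804 = 570*(1/27804) = 95/4634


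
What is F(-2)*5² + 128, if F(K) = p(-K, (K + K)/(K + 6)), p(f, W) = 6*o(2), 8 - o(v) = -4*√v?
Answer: 1328 + 600*√2 ≈ 2176.5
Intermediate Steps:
o(v) = 8 + 4*√v (o(v) = 8 - (-4)*√v = 8 + 4*√v)
p(f, W) = 48 + 24*√2 (p(f, W) = 6*(8 + 4*√2) = 48 + 24*√2)
F(K) = 48 + 24*√2
F(-2)*5² + 128 = (48 + 24*√2)*5² + 128 = (48 + 24*√2)*25 + 128 = (1200 + 600*√2) + 128 = 1328 + 600*√2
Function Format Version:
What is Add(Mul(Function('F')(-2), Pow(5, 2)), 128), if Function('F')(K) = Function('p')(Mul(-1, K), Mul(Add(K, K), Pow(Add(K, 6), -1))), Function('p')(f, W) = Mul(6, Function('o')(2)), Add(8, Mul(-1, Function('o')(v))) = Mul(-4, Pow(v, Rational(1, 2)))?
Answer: Add(1328, Mul(600, Pow(2, Rational(1, 2)))) ≈ 2176.5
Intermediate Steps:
Function('o')(v) = Add(8, Mul(4, Pow(v, Rational(1, 2)))) (Function('o')(v) = Add(8, Mul(-1, Mul(-4, Pow(v, Rational(1, 2))))) = Add(8, Mul(4, Pow(v, Rational(1, 2)))))
Function('p')(f, W) = Add(48, Mul(24, Pow(2, Rational(1, 2)))) (Function('p')(f, W) = Mul(6, Add(8, Mul(4, Pow(2, Rational(1, 2))))) = Add(48, Mul(24, Pow(2, Rational(1, 2)))))
Function('F')(K) = Add(48, Mul(24, Pow(2, Rational(1, 2))))
Add(Mul(Function('F')(-2), Pow(5, 2)), 128) = Add(Mul(Add(48, Mul(24, Pow(2, Rational(1, 2)))), Pow(5, 2)), 128) = Add(Mul(Add(48, Mul(24, Pow(2, Rational(1, 2)))), 25), 128) = Add(Add(1200, Mul(600, Pow(2, Rational(1, 2)))), 128) = Add(1328, Mul(600, Pow(2, Rational(1, 2))))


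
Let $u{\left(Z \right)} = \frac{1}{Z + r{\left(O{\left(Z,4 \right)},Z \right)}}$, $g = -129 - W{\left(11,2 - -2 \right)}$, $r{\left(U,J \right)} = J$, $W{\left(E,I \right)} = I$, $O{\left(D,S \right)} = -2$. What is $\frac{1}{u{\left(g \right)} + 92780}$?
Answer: $\frac{266}{24679479} \approx 1.0778 \cdot 10^{-5}$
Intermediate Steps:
$g = -133$ ($g = -129 - \left(2 - -2\right) = -129 - \left(2 + 2\right) = -129 - 4 = -133$)
$u{\left(Z \right)} = \frac{1}{2 Z}$ ($u{\left(Z \right)} = \frac{1}{Z + Z} = \frac{1}{2 Z}$)
$\frac{1}{u{\left(g \right)} + 92780} = \frac{1}{\frac{1}{2 \left(-133\right)} + 92780} = \frac{1}{\frac{1}{2} \left(- \frac{1}{133}\right) + 92780} = \frac{1}{- \frac{1}{266} + 92780} = \frac{1}{\frac{24679479}{266}} = \frac{266}{24679479}$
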